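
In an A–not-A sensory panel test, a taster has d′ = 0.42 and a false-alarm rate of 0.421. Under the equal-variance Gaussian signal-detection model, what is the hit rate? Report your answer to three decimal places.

z(false-alarm rate) = z(0.421) = -0.1993
z(H) = z(FA) + d' = -0.1993 + 0.42 = 0.2207
hit rate = Φ(0.2207) = 0.5873

hit rate = 0.587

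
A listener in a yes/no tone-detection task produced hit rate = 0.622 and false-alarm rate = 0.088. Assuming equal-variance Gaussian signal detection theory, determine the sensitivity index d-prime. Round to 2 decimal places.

z(0.622) = 0.3107, z(0.088) = -1.3532
d' = z(H) − z(FA) = 0.3107 − (-1.3532) = 1.6639

d-prime = 1.66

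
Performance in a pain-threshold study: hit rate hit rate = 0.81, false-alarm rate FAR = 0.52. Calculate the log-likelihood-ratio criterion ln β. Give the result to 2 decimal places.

Φ⁻¹(0.81) = 0.878, Φ⁻¹(0.52) = 0.050
ln β = −½·[z(H)² − z(FA)²] = −0.5 × (0.771 − 0.003) = -0.384

ln β = -0.38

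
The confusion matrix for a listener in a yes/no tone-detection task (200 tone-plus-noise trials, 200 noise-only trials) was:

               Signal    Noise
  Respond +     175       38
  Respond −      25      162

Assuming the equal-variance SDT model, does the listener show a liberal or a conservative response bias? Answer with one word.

liberal

z(H) = 1.150, z(FA) = -0.878
c = −½·(z(H) + z(FA)) = -0.136
c < 0 → liberal criterion (biased toward responding “yes”).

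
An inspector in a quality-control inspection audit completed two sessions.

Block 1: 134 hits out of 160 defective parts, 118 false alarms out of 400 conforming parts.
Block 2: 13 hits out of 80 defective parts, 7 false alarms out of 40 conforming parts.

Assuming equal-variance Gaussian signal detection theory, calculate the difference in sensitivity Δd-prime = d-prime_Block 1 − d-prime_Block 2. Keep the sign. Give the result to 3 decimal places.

Δd-prime = 1.573

Block 1: z(0.8375) = 0.9842, z(0.2950) = -0.5388, d' = 1.5230
Block 2: z(0.1625) = -0.9842, z(0.1750) = -0.9346, d' = -0.0496
Δd' = d'_Block 1 − d'_Block 2 = 1.5230 − (-0.0496) = 1.5726
Block 1 has the higher sensitivity.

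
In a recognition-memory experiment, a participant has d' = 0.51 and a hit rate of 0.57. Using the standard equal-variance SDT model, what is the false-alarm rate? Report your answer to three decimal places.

false-alarm rate = 0.369

z(hit rate) = z(0.57) = 0.1764
z(FA) = z(H) − d' = 0.1764 − 0.51 = -0.3336
false-alarm rate = Φ(-0.3336) = 0.3693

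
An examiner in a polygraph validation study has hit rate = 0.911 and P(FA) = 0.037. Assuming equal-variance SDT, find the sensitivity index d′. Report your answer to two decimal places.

d′ = 3.13

z(H) = z(0.911) = 1.347
z(FA) = z(0.037) = -1.787
d' = z(H) − z(FA) = 1.347 − (-1.787) = 3.134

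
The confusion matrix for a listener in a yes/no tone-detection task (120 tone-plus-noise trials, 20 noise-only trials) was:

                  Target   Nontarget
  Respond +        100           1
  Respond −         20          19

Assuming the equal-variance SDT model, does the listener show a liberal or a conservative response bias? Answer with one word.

z(H) = 0.967, z(FA) = -1.645
c = −½·(z(H) + z(FA)) = 0.339
c > 0 → conservative criterion (biased toward responding “no”).

conservative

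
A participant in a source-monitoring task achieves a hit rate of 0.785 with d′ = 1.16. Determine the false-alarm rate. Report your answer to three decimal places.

z(hit rate) = z(0.785) = 0.7892
z(FA) = z(H) − d' = 0.7892 − 1.16 = -0.3708
false-alarm rate = Φ(-0.3708) = 0.3554

false-alarm rate = 0.355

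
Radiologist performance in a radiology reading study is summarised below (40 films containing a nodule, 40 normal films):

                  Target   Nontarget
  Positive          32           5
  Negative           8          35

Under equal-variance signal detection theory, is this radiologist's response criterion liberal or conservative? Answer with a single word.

z(H) = 0.842, z(FA) = -1.150
c = −½·(z(H) + z(FA)) = 0.154
c > 0 → conservative criterion (biased toward responding “no”).

conservative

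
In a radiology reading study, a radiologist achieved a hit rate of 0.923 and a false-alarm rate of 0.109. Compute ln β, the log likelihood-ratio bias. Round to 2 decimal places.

z(0.923) = 1.426, z(0.109) = -1.232
ln β = −½·[z(H)² − z(FA)²] = −0.5 × (2.033 − 1.518) = -0.2575

ln β = -0.26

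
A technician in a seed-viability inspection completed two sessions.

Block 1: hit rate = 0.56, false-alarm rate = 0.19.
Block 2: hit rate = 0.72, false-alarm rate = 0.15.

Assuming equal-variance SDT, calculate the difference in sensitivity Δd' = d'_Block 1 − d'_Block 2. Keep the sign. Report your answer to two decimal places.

Δd' = -0.59

Block 1: z(0.56) = 0.151, z(0.19) = -0.878, d' = 1.029
Block 2: z(0.72) = 0.583, z(0.15) = -1.036, d' = 1.619
Δd' = d'_Block 1 − d'_Block 2 = 1.029 − 1.619 = -0.590
Block 2 has the higher sensitivity.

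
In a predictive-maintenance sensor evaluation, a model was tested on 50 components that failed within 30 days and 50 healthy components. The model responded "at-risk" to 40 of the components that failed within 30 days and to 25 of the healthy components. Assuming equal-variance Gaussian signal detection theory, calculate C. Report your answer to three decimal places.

H = 40/50 = 0.8000
FA = 25/50 = 0.5000
z(0.8000) = 0.8416, z(0.5000) = 0.0000
c = −½·[z(H) + z(FA)] = −0.5 × (0.8416 + 0.0000) = -0.4208
c < 0: the model has a liberal response bias.

C = -0.421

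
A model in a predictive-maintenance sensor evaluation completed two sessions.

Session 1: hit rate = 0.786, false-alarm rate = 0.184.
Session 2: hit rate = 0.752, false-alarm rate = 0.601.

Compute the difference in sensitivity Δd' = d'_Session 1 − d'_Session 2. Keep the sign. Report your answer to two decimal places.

Δd' = 1.27

Session 1: z(0.786) = 0.793, z(0.184) = -0.900, d' = 1.693
Session 2: z(0.752) = 0.681, z(0.601) = 0.256, d' = 0.425
Δd' = d'_Session 1 − d'_Session 2 = 1.693 − 0.425 = 1.268
Session 1 has the higher sensitivity.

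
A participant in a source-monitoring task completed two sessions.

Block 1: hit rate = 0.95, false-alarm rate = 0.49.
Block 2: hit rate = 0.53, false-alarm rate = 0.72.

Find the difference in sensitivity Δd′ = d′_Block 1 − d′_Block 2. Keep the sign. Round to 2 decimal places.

Δd′ = 2.18

Block 1: z(0.95) = 1.645, z(0.49) = -0.025, d' = 1.670
Block 2: z(0.53) = 0.075, z(0.72) = 0.583, d' = -0.508
Δd' = d'_Block 1 − d'_Block 2 = 1.670 − (-0.508) = 2.178
Block 1 has the higher sensitivity.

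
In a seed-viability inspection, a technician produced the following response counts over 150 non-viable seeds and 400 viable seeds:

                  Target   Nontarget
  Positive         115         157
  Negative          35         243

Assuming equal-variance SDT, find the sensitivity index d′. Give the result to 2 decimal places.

d′ = 1.00

H = 115/150 = 0.7667
FA = 157/400 = 0.3925
z(H) = z(0.7667) = 0.728
z(FA) = z(0.3925) = -0.273
d' = z(H) − z(FA) = 0.728 − (-0.273) = 1.001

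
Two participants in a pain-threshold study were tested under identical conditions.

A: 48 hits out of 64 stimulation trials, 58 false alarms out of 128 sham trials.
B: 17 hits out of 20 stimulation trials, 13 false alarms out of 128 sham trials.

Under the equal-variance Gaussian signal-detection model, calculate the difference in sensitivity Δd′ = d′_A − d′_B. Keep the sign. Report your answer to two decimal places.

A: z(0.7500) = 0.674, z(0.4531) = -0.118, d' = 0.792
B: z(0.8500) = 1.036, z(0.1016) = -1.272, d' = 2.308
Δd' = d'_A − d'_B = 0.792 − 2.308 = -1.516
B has the higher sensitivity.

Δd′ = -1.52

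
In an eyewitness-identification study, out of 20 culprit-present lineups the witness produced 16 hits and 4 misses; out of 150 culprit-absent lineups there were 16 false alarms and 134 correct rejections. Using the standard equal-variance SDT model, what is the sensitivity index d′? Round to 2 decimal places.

d′ = 2.09

H = 16/20 = 0.8000
FA = 16/150 = 0.1067
z(H) = z(0.8000) = 0.842
z(FA) = z(0.1067) = -1.244
d' = z(H) − z(FA) = 0.842 − (-1.244) = 2.086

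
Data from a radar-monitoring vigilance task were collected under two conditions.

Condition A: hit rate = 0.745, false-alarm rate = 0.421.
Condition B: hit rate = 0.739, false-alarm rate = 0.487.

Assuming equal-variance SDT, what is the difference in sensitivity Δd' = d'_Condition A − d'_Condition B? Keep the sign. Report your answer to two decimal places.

Condition A: z(0.745) = 0.659, z(0.421) = -0.199, d' = 0.858
Condition B: z(0.739) = 0.640, z(0.487) = -0.033, d' = 0.673
Δd' = d'_Condition A − d'_Condition B = 0.858 − 0.673 = 0.185
Condition A has the higher sensitivity.

Δd' = 0.19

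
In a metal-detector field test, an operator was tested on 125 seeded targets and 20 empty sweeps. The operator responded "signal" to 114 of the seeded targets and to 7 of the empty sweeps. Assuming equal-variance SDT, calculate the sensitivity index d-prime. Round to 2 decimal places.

H = 114/125 = 0.9120
FA = 7/20 = 0.3500
z(H) = 1.353
z(FA) = -0.385
d' = z(H) − z(FA) = 1.353 − (-0.385) = 1.738

d-prime = 1.74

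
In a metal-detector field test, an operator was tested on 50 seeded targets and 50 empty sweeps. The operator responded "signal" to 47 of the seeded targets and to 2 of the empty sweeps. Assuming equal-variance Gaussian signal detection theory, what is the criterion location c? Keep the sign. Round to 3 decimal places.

c = 0.098

H = 47/50 = 0.9400
FA = 2/50 = 0.0400
Φ⁻¹(0.9400) = 1.5548, Φ⁻¹(0.0400) = -1.7507
c = −½·[z(H) + z(FA)] = −0.5 × (1.5548 + (-1.7507)) = 0.09795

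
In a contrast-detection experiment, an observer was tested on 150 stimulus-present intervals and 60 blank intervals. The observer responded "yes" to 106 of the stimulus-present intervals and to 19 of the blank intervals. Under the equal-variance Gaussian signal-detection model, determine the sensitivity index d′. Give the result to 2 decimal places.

d′ = 1.02

H = 106/150 = 0.7067
FA = 19/60 = 0.3167
z(0.7067) = 0.544, z(0.3167) = -0.477
d' = z(H) − z(FA) = 0.544 − (-0.477) = 1.021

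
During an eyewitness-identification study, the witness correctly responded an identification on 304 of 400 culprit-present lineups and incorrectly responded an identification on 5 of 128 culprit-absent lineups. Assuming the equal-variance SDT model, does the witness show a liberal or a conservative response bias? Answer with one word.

conservative

z(H) = 0.706, z(FA) = -1.762
c = −½·(z(H) + z(FA)) = 0.528
c > 0 → conservative criterion (biased toward responding “no”).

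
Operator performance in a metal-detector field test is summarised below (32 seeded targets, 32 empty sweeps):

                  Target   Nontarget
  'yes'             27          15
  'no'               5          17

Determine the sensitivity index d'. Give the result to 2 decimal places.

H = 27/32 = 0.8438
FA = 15/32 = 0.4688
z(H) = z(0.8438) = 1.010
z(FA) = z(0.4688) = -0.078
d' = z(H) − z(FA) = 1.010 − (-0.078) = 1.088

d' = 1.09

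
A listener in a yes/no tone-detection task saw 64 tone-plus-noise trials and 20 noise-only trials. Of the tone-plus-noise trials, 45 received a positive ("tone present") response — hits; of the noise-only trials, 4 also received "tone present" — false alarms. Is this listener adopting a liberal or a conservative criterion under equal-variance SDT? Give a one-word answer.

conservative

z(H) = 0.533, z(FA) = -0.842
c = −½·(z(H) + z(FA)) = 0.1545
c > 0 → conservative criterion (biased toward responding “no”).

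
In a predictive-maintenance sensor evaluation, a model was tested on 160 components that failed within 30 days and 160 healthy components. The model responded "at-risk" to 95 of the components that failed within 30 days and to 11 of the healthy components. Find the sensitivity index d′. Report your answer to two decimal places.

d′ = 1.72

H = 95/160 = 0.5938
FA = 11/160 = 0.0688
z(H) = z(0.5938) = 0.237
z(FA) = z(0.0688) = -1.485
d' = z(H) − z(FA) = 0.237 − (-1.485) = 1.722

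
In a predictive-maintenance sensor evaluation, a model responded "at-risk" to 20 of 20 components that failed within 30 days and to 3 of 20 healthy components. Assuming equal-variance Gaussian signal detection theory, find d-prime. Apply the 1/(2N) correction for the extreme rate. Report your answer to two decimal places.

d-prime = 3.00

The hit rate is 20/20 = 1, so apply the 1/(2N) correction: H → 1 − 1/(2·20) = 0.97500.
z(H) = z(0.97500) = 1.960
z(FA) = z(0.15000) = -1.036
d' = 1.960 − (-1.036) = 2.996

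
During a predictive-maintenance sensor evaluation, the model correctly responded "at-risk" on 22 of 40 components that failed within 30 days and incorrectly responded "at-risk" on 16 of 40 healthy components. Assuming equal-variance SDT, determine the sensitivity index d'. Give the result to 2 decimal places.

H = 22/40 = 0.5500
FA = 16/40 = 0.4000
z(H) = 0.126
z(FA) = -0.253
d' = z(H) − z(FA) = 0.126 − (-0.253) = 0.379

d' = 0.38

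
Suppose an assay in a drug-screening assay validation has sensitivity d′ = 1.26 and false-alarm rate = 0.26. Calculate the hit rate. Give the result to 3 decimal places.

z(false-alarm rate) = z(0.26) = -0.6433
z(H) = z(FA) + d' = -0.6433 + 1.26 = 0.6167
hit rate = Φ(0.6167) = 0.7313

hit rate = 0.731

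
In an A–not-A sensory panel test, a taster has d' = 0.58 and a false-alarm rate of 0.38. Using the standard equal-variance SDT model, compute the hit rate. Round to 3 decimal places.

hit rate = 0.608

z(false-alarm rate) = z(0.38) = -0.3055
z(H) = z(FA) + d' = -0.3055 + 0.58 = 0.2745
hit rate = Φ(0.2745) = 0.6081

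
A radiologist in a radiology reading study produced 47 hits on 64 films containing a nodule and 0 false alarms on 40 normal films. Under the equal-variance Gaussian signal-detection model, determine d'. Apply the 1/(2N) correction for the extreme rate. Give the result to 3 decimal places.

The false-alarm rate is 0/40 = 0, so apply the 1/(2N) correction: FA → 1/(2·40) = 0.01250.
z(H) = z(0.73438) = 0.6261
z(FA) = z(0.01250) = -2.2414
d' = 0.6261 − (-2.2414) = 2.8675

d' = 2.868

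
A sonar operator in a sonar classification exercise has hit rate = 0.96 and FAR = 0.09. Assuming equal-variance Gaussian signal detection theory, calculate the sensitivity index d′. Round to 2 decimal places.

d′ = 3.09

z(H) = z(0.96) = 1.751
z(FA) = z(0.09) = -1.341
d' = z(H) − z(FA) = 1.751 − (-1.341) = 3.092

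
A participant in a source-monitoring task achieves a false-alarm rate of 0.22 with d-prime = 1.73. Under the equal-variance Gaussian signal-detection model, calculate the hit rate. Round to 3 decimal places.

hit rate = 0.831

z(false-alarm rate) = z(0.22) = -0.7722
z(H) = z(FA) + d' = -0.7722 + 1.73 = 0.9578
hit rate = Φ(0.9578) = 0.8309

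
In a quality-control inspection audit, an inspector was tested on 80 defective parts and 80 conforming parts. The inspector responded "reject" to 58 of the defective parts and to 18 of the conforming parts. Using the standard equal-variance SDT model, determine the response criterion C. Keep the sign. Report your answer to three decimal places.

C = 0.079

H = 58/80 = 0.7250
FA = 18/80 = 0.2250
z(0.7250) = 0.5978, z(0.2250) = -0.7554
c = −½·[z(H) + z(FA)] = −0.5 × (0.5978 + (-0.7554)) = 0.0788
c > 0: the inspector has a conservative response bias.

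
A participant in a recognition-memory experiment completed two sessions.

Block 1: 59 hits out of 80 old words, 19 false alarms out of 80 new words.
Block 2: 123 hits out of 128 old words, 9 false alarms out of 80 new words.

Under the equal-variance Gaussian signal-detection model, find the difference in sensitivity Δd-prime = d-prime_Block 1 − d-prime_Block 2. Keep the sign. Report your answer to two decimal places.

Δd-prime = -1.62

Block 1: z(0.7375) = 0.636, z(0.2375) = -0.714, d' = 1.350
Block 2: z(0.9609) = 1.761, z(0.1125) = -1.213, d' = 2.974
Δd' = d'_Block 1 − d'_Block 2 = 1.350 − 2.974 = -1.624
Block 2 has the higher sensitivity.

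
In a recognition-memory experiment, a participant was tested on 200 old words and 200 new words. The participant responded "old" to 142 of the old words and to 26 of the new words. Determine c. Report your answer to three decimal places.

c = 0.287

H = 142/200 = 0.7100
FA = 26/200 = 0.1300
Φ⁻¹(0.7100) = 0.5534, Φ⁻¹(0.1300) = -1.1264
c = −½·[z(H) + z(FA)] = −0.5 × (0.5534 + (-1.1264)) = 0.2865
c > 0: the participant has a conservative response bias.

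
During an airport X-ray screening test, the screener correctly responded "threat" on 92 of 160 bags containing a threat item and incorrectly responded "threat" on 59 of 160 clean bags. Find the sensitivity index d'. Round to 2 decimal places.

d' = 0.52

H = 92/160 = 0.5750
FA = 59/160 = 0.3688
Φ⁻¹(H) = 0.189
Φ⁻¹(FA) = -0.335
d' = z(H) − z(FA) = 0.189 − (-0.335) = 0.524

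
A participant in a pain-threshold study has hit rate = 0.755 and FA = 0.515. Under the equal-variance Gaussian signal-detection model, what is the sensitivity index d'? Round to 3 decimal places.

d' = 0.653

z(0.755) = 0.6903, z(0.515) = 0.0376
d' = z(H) − z(FA) = 0.6903 − 0.0376 = 0.6527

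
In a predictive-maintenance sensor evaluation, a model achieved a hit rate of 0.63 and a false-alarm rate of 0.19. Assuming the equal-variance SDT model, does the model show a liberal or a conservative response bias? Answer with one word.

conservative

z(H) = 0.332, z(FA) = -0.878
c = −½·(z(H) + z(FA)) = 0.273
c > 0 → conservative criterion (biased toward responding “no”).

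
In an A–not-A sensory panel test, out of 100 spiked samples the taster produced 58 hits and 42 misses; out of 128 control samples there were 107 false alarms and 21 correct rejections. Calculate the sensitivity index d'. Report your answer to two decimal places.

H = 58/100 = 0.5800
FA = 107/128 = 0.8359
z(H) = z(0.5800) = 0.202
z(FA) = z(0.8359) = 0.978
d' = z(H) − z(FA) = 0.202 − 0.978 = -0.776

d' = -0.78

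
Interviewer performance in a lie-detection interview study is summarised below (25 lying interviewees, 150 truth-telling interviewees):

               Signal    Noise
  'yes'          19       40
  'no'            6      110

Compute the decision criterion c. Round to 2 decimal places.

H = 19/25 = 0.7600
FA = 40/150 = 0.2667
Φ⁻¹(H) = Φ⁻¹(0.7600) = 0.7063
Φ⁻¹(FA) = Φ⁻¹(0.2667) = -0.6228
c = −½·[z(H) + z(FA)] = −0.5 × (0.7063 + (-0.6228)) = -0.04175
c < 0: the interviewer has a liberal response bias.

c = -0.04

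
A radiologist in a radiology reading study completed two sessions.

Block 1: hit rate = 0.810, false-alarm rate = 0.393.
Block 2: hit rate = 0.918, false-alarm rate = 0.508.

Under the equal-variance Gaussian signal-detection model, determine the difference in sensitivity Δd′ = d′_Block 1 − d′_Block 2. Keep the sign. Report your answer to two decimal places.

Δd′ = -0.22

Block 1: z(0.810) = 0.878, z(0.393) = -0.272, d' = 1.150
Block 2: z(0.918) = 1.392, z(0.508) = 0.020, d' = 1.372
Δd' = d'_Block 1 − d'_Block 2 = 1.150 − 1.372 = -0.222
Block 2 has the higher sensitivity.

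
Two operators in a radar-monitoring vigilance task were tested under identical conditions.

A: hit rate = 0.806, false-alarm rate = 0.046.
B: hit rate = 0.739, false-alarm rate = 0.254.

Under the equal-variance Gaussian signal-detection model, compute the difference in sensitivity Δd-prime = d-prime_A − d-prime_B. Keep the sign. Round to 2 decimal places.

Δd-prime = 1.25

A: z(0.806) = 0.863, z(0.046) = -1.685, d' = 2.548
B: z(0.739) = 0.640, z(0.254) = -0.662, d' = 1.302
Δd' = d'_A − d'_B = 2.548 − 1.302 = 1.246
A has the higher sensitivity.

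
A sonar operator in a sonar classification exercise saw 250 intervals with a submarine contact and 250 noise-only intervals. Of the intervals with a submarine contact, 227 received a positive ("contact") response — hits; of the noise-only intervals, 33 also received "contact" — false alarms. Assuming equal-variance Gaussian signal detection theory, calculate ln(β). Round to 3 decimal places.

ln β = -0.259

H = 227/250 = 0.9080
FA = 33/250 = 0.1320
Φ⁻¹(H) = Φ⁻¹(0.9080) = 1.3285
Φ⁻¹(FA) = Φ⁻¹(0.1320) = -1.1170
ln β = −½·[z(H)² − z(FA)²] = −0.5 × (1.7649 − 1.2477) = -0.2586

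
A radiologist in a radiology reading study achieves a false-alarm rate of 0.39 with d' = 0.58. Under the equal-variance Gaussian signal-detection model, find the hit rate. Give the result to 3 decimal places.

z(false-alarm rate) = z(0.39) = -0.2793
z(H) = z(FA) + d' = -0.2793 + 0.58 = 0.3007
hit rate = Φ(0.3007) = 0.6182

hit rate = 0.618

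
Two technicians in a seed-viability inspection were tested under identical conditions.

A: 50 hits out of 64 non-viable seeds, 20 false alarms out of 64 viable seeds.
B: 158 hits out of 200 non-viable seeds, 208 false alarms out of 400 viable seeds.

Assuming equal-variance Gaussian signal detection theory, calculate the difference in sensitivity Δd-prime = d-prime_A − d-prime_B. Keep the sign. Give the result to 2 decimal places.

A: z(0.7812) = 0.776, z(0.3125) = -0.489, d' = 1.265
B: z(0.7900) = 0.806, z(0.5200) = 0.050, d' = 0.756
Δd' = d'_A − d'_B = 1.265 − 0.756 = 0.509
A has the higher sensitivity.

Δd-prime = 0.51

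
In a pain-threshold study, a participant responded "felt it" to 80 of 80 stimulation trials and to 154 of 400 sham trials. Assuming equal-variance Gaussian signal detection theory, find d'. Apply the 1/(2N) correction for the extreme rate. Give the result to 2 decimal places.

The hit rate is 80/80 = 1, so apply the 1/(2N) correction: H → 1 − 1/(2·80) = 0.99375.
z(H) = z(0.99375) = 2.498
z(FA) = z(0.38500) = -0.292
d' = 2.498 − (-0.292) = 2.790

d' = 2.79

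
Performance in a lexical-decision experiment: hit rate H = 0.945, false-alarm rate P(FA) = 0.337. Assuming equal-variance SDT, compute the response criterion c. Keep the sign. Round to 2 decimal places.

c = -0.59

z(H) = 1.5982
z(FA) = -0.4207
c = −½·[z(H) + z(FA)] = −0.5 × (1.5982 + (-0.4207)) = -0.58875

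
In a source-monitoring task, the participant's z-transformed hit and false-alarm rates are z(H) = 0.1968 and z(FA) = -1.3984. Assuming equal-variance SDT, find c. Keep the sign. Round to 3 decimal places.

c = −½·[z(H) + z(FA)] = −½·(0.1968 + (-1.3984)) = 0.6008

c = 0.601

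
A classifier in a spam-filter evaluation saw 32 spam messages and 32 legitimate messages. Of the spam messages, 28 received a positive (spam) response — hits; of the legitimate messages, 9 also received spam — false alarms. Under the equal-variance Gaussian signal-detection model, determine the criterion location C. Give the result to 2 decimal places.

H = 28/32 = 0.8750
FA = 9/32 = 0.2812
z(H) = 1.150
z(FA) = -0.579
c = −½·[z(H) + z(FA)] = −0.5 × (1.150 + (-0.579)) = -0.2855

C = -0.29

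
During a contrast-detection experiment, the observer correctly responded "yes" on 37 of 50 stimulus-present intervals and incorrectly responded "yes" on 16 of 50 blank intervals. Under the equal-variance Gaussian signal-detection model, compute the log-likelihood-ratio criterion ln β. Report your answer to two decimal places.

H = 37/50 = 0.7400
FA = 16/50 = 0.3200
Φ⁻¹(H) = Φ⁻¹(0.7400) = 0.643
Φ⁻¹(FA) = Φ⁻¹(0.3200) = -0.468
ln β = −½·[z(H)² − z(FA)²] = −0.5 × (0.413 − 0.219) = -0.097

ln β = -0.10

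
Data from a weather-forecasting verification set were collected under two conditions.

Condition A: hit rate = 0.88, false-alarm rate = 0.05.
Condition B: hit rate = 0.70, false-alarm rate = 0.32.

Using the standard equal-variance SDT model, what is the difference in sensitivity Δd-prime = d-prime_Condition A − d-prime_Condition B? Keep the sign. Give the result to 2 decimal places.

Condition A: z(0.88) = 1.175, z(0.05) = -1.645, d' = 2.820
Condition B: z(0.70) = 0.524, z(0.32) = -0.468, d' = 0.992
Δd' = d'_Condition A − d'_Condition B = 2.820 − 0.992 = 1.828
Condition A has the higher sensitivity.

Δd-prime = 1.83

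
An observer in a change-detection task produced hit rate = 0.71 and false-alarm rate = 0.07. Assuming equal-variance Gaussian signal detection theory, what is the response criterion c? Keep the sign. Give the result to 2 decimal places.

z(0.71) = 0.5534, z(0.07) = -1.4758
c = −½·[z(H) + z(FA)] = −0.5 × (0.5534 + (-1.4758)) = 0.4612
c > 0: the observer has a conservative response bias.

c = 0.46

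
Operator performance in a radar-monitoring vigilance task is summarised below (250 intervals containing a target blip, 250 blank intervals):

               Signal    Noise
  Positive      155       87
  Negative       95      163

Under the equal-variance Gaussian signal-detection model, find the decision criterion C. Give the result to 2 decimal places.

H = 155/250 = 0.6200
FA = 87/250 = 0.3480
z(H) = z(0.6200) = 0.3055
z(FA) = z(0.3480) = -0.3907
c = −½·[z(H) + z(FA)] = −0.5 × (0.3055 + (-0.3907)) = 0.0426
c > 0: the operator has a conservative response bias.

C = 0.04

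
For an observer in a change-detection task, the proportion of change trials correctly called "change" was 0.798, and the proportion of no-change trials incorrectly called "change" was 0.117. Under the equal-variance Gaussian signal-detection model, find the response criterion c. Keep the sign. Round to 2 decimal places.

c = 0.18

z(0.798) = 0.834, z(0.117) = -1.190
c = −½·[z(H) + z(FA)] = −0.5 × (0.834 + (-1.190)) = 0.178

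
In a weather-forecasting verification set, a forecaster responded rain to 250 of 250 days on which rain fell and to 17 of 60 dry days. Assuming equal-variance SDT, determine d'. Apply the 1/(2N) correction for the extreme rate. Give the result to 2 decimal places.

The hit rate is 250/250 = 1, so apply the 1/(2N) correction: H → 1 − 1/(2·250) = 0.99800.
z(H) = z(0.99800) = 2.878
z(FA) = z(0.28333) = -0.573
d' = 2.878 − (-0.573) = 3.451

d' = 3.45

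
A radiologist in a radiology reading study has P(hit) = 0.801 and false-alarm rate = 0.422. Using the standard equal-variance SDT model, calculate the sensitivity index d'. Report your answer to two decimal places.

d' = 1.04

Φ⁻¹(H) = Φ⁻¹(0.801) = 0.8452
Φ⁻¹(FA) = Φ⁻¹(0.422) = -0.1968
d' = z(H) − z(FA) = 0.8452 − (-0.1968) = 1.0420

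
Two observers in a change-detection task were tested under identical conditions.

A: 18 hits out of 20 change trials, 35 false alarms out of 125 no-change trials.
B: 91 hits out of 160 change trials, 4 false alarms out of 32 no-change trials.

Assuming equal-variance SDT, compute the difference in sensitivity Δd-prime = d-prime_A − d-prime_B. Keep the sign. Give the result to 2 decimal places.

Δd-prime = 0.54

A: z(0.9000) = 1.282, z(0.2800) = -0.583, d' = 1.865
B: z(0.5687) = 0.173, z(0.1250) = -1.150, d' = 1.323
Δd' = d'_A − d'_B = 1.865 − 1.323 = 0.542
A has the higher sensitivity.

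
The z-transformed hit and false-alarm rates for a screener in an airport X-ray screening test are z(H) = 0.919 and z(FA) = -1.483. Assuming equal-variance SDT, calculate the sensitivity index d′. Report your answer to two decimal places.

d′ = 2.40

d' = z(H) − z(FA) = 0.919 − (-1.483) = 2.402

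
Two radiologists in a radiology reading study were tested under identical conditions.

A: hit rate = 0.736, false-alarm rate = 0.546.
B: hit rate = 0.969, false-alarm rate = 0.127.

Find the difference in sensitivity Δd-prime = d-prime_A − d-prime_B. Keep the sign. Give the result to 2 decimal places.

Δd-prime = -2.49

A: z(0.736) = 0.631, z(0.546) = 0.116, d' = 0.515
B: z(0.969) = 1.866, z(0.127) = -1.141, d' = 3.007
Δd' = d'_A − d'_B = 0.515 − 3.007 = -2.492
B has the higher sensitivity.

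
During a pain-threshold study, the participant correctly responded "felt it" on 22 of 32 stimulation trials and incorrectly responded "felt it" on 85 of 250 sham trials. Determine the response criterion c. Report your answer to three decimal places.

H = 22/32 = 0.6875
FA = 85/250 = 0.3400
z(H) = 0.4888
z(FA) = -0.4125
c = −½·[z(H) + z(FA)] = −0.5 × (0.4888 + (-0.4125)) = -0.03815
c < 0: the participant has a liberal response bias.

c = -0.038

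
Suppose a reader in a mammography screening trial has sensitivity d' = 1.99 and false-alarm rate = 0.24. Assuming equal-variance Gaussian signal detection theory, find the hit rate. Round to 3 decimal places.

hit rate = 0.900

z(false-alarm rate) = z(0.24) = -0.7063
z(H) = z(FA) + d' = -0.7063 + 1.99 = 1.2837
hit rate = Φ(1.2837) = 0.9004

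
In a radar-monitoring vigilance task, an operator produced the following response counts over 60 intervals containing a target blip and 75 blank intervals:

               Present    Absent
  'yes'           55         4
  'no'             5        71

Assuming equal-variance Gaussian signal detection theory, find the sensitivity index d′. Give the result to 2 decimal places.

H = 55/60 = 0.9167
FA = 4/75 = 0.0533
Φ⁻¹(H) = 1.383
Φ⁻¹(FA) = -1.614
d' = z(H) − z(FA) = 1.383 − (-1.614) = 2.997

d′ = 3.00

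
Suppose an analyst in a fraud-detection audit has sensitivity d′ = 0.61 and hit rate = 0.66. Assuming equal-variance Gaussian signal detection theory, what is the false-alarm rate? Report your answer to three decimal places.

z(hit rate) = z(0.66) = 0.4125
z(FA) = z(H) − d' = 0.4125 − 0.61 = -0.1975
false-alarm rate = Φ(-0.1975) = 0.4217

false-alarm rate = 0.422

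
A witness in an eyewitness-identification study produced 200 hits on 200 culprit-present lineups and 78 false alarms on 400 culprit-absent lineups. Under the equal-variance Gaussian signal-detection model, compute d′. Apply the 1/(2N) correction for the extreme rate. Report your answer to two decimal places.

d′ = 3.67

The hit rate is 200/200 = 1, so apply the 1/(2N) correction: H → 1 − 1/(2·200) = 0.99750.
z(H) = z(0.99750) = 2.807
z(FA) = z(0.19500) = -0.860
d' = 2.807 − (-0.860) = 3.667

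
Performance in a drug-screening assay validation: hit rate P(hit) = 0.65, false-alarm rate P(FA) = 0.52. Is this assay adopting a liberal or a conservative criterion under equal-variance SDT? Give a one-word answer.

liberal

z(H) = 0.385, z(FA) = 0.050
c = −½·(z(H) + z(FA)) = -0.2175
c < 0 → liberal criterion (biased toward responding “yes”).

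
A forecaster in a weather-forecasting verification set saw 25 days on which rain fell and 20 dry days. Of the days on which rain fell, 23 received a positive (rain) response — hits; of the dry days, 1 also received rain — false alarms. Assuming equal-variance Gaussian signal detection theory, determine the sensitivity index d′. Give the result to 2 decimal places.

H = 23/25 = 0.9200
FA = 1/20 = 0.0500
z(H) = z(0.9200) = 1.405
z(FA) = z(0.0500) = -1.645
d' = z(H) − z(FA) = 1.405 − (-1.645) = 3.050

d′ = 3.05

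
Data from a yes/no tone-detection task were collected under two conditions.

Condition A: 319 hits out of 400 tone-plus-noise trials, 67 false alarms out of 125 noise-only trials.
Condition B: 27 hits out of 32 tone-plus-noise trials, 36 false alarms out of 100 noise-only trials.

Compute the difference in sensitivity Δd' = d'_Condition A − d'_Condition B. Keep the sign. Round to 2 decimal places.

Condition A: z(0.7975) = 0.833, z(0.5360) = 0.090, d' = 0.743
Condition B: z(0.8438) = 1.010, z(0.3600) = -0.358, d' = 1.368
Δd' = d'_Condition A − d'_Condition B = 0.743 − 1.368 = -0.625
Condition B has the higher sensitivity.

Δd' = -0.63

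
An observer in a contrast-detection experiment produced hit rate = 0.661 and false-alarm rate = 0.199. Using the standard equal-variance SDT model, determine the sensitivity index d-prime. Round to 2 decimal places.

z(H) = z(0.661) = 0.415
z(FA) = z(0.199) = -0.845
d' = z(H) − z(FA) = 0.415 − (-0.845) = 1.260

d-prime = 1.26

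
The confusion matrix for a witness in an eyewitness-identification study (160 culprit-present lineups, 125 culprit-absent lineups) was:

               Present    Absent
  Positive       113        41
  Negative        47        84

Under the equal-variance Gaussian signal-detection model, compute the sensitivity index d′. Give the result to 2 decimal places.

H = 113/160 = 0.7063
FA = 41/125 = 0.3280
z(H) = 0.543
z(FA) = -0.445
d' = z(H) − z(FA) = 0.543 − (-0.445) = 0.988

d′ = 0.99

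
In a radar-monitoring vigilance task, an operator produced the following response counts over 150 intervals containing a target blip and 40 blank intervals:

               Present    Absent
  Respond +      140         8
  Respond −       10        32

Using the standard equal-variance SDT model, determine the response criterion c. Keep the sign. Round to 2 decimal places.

H = 140/150 = 0.9333
FA = 8/40 = 0.2000
z(H) = z(0.9333) = 1.5008
z(FA) = z(0.2000) = -0.8416
c = −½·[z(H) + z(FA)] = −0.5 × (1.5008 + (-0.8416)) = -0.3296

c = -0.33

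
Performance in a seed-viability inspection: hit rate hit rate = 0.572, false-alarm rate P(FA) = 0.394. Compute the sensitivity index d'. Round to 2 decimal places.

d' = 0.45

z(H) = z(0.572) = 0.1815
z(FA) = z(0.394) = -0.2689
d' = z(H) − z(FA) = 0.1815 − (-0.2689) = 0.4504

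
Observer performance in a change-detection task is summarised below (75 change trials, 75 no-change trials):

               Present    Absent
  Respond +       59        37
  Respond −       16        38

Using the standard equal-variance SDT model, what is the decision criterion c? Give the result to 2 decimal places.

H = 59/75 = 0.7867
FA = 37/75 = 0.4933
Φ⁻¹(H) = Φ⁻¹(0.7867) = 0.7950
Φ⁻¹(FA) = Φ⁻¹(0.4933) = -0.0168
c = −½·[z(H) + z(FA)] = −0.5 × (0.7950 + (-0.0168)) = -0.3891

c = -0.39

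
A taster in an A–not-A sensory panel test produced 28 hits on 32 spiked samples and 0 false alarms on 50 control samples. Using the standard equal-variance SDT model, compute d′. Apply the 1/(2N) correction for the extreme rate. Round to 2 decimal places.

d′ = 3.48

The false-alarm rate is 0/50 = 0, so apply the 1/(2N) correction: FA → 1/(2·50) = 0.01000.
z(H) = z(0.87500) = 1.150
z(FA) = z(0.01000) = -2.326
d' = 1.150 − (-2.326) = 3.476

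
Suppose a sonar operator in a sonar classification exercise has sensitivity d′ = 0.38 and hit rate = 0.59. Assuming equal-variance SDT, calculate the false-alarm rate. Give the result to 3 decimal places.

false-alarm rate = 0.439

z(hit rate) = z(0.59) = 0.2275
z(FA) = z(H) − d' = 0.2275 − 0.38 = -0.1525
false-alarm rate = Φ(-0.1525) = 0.4394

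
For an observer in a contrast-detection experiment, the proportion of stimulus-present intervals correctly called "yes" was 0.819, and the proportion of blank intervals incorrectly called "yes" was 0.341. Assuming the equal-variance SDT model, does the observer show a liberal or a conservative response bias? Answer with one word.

liberal

z(H) = 0.912, z(FA) = -0.410
c = −½·(z(H) + z(FA)) = -0.251
c < 0 → liberal criterion (biased toward responding “yes”).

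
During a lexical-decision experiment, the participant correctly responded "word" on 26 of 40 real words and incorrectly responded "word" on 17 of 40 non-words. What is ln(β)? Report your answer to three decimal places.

H = 26/40 = 0.6500
FA = 17/40 = 0.4250
z(0.6500) = 0.3853, z(0.4250) = -0.1891
ln β = −½·[z(H)² − z(FA)²] = −0.5 × (0.1485 − 0.0358) = -0.05635

ln β = -0.056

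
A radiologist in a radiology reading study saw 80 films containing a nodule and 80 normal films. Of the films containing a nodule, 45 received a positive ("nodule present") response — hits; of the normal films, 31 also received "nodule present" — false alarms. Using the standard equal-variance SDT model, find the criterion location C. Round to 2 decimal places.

C = 0.06

H = 45/80 = 0.5625
FA = 31/80 = 0.3875
z(H) = z(0.5625) = 0.1573
z(FA) = z(0.3875) = -0.2858
c = −½·[z(H) + z(FA)] = −0.5 × (0.1573 + (-0.2858)) = 0.06425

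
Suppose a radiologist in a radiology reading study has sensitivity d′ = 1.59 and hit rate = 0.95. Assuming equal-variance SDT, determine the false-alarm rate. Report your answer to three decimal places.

false-alarm rate = 0.522

z(hit rate) = z(0.95) = 1.6449
z(FA) = z(H) − d' = 1.6449 − 1.59 = 0.0549
false-alarm rate = Φ(0.0549) = 0.5219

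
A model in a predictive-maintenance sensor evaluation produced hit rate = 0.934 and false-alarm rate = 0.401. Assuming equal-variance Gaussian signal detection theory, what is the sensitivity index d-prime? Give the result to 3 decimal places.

d-prime = 1.757

Φ⁻¹(H) = 1.5063
Φ⁻¹(FA) = -0.2508
d' = z(H) − z(FA) = 1.5063 − (-0.2508) = 1.7571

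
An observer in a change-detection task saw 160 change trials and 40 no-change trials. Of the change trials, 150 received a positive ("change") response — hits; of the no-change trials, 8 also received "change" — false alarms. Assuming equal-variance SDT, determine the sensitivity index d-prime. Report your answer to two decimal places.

d-prime = 2.38

H = 150/160 = 0.9375
FA = 8/40 = 0.2000
z(H) = z(0.9375) = 1.5341
z(FA) = z(0.2000) = -0.8416
d' = z(H) − z(FA) = 1.5341 − (-0.8416) = 2.3757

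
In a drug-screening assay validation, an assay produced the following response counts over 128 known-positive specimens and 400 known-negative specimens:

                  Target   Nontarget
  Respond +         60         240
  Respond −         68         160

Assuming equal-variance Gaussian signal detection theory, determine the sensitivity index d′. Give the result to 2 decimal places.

d′ = -0.33

H = 60/128 = 0.4688
FA = 240/400 = 0.6000
z(H) = -0.078
z(FA) = 0.253
d' = z(H) − z(FA) = -0.078 − 0.253 = -0.331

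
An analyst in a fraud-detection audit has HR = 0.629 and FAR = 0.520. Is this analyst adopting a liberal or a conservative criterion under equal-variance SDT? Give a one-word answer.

z(H) = 0.329, z(FA) = 0.050
c = −½·(z(H) + z(FA)) = -0.1895
c < 0 → liberal criterion (biased toward responding “yes”).

liberal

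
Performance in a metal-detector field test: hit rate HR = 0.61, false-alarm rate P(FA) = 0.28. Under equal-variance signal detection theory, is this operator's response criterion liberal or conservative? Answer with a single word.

z(H) = 0.279, z(FA) = -0.583
c = −½·(z(H) + z(FA)) = 0.152
c > 0 → conservative criterion (biased toward responding “no”).

conservative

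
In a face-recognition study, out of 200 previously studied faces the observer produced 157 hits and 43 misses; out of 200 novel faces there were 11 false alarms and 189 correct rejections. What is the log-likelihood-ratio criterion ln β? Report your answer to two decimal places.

H = 157/200 = 0.7850
FA = 11/200 = 0.0550
Φ⁻¹(H) = 0.789
Φ⁻¹(FA) = -1.598
ln β = −½·[z(H)² − z(FA)²] = −0.5 × (0.623 − 2.554) = 0.9655

ln β = 0.97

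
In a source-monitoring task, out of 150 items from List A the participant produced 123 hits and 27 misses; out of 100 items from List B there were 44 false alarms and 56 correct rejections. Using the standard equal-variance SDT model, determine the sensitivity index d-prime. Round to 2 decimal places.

H = 123/150 = 0.8200
FA = 44/100 = 0.4400
z(H) = z(0.8200) = 0.915
z(FA) = z(0.4400) = -0.151
d' = z(H) − z(FA) = 0.915 − (-0.151) = 1.066

d-prime = 1.07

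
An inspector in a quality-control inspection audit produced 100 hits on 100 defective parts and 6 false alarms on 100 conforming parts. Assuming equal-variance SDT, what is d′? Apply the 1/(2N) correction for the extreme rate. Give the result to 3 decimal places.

d′ = 4.131

The hit rate is 100/100 = 1, so apply the 1/(2N) correction: H → 1 − 1/(2·100) = 0.99500.
z(H) = z(0.99500) = 2.5758
z(FA) = z(0.06000) = -1.5548
d' = 2.5758 − (-1.5548) = 4.1306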